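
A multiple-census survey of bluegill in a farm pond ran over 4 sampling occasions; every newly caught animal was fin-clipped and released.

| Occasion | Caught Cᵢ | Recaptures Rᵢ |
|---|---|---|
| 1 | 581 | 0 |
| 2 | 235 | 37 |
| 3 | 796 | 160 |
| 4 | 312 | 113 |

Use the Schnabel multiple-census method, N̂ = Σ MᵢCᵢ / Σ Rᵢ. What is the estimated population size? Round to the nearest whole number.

N ≈ 3865

Marked at large before each occasion: Mᵢ = Σⱼ<ᵢ (Cⱼ − Rⱼ) → M1=0, M2=581, M3=779, M4=1415
Σ MᵢCᵢ = 0·581 + 581·235 + 779·796 + 1415·312 = 0 + 136535 + 620084 + 441480 = 1198099
Σ Rᵢ = 0 + 37 + 160 + 113 = 310
N̂ = 1198099 / 310 ≈ 3864.8 → 3865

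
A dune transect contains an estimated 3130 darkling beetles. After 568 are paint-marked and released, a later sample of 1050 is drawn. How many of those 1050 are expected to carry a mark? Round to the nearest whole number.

expected recaptures ≈ 191

The marked fraction of the population is 568/3130, so in a sample of 1050 expect C·(M/N) marked.
E[R] = 568 × 1050 / 3130 = 596400 / 3130 ≈ 190.5 → 191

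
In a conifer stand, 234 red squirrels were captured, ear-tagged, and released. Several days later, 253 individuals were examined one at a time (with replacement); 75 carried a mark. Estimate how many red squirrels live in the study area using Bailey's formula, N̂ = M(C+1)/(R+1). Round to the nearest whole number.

N ≈ 782

N̂ = 234·(253+1)/(75+1) = 234·254/76 = 59436/76 ≈ 782.1 → 782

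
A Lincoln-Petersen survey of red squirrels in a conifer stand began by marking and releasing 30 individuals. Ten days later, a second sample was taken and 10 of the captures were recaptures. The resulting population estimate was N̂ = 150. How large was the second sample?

C = 50

From N = M·C/R: C = N·R / M = 150·10 / 30 = 1500 / 30 = 50.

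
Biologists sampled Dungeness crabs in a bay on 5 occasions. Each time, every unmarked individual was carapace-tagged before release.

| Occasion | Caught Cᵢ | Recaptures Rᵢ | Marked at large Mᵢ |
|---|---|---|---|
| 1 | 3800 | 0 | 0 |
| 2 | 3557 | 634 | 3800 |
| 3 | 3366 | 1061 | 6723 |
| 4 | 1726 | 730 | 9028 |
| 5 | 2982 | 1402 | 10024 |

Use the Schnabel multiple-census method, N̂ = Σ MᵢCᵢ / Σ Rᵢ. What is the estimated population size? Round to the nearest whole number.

N ≈ 21,327

Σ MᵢCᵢ = 0·3800 + 3800·3557 + 6723·3366 + 9028·1726 + 10024·2982 = 0 + 13516600 + 22629618 + 15582328 + 29891568 = 81620114
Σ Rᵢ = 0 + 634 + 1061 + 730 + 1402 = 3827
N̂ = 81620114 / 3827 ≈ 21327.4 → 21327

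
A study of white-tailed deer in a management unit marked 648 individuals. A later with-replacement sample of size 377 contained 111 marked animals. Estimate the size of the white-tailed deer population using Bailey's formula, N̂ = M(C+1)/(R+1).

N̂ = 648·(377+1)/(111+1) = 648·378/112 = 244944/112 = 2187

N = 2187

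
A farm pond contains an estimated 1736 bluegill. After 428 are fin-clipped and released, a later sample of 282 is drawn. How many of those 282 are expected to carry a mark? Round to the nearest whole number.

expected recaptures ≈ 70

The marked fraction of the population is 428/1736, so in a sample of 282 expect C·(M/N) marked.
E[R] = 428 × 282 / 1736 = 120696 / 1736 ≈ 69.5 → 70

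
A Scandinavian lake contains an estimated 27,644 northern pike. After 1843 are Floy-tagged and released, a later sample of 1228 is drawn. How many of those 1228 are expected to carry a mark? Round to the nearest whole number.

expected recaptures ≈ 82

The marked fraction of the population is 1843/27644, so in a sample of 1228 expect C·(M/N) marked.
E[R] = 1843 × 1228 / 27644 = 2263204 / 27644 ≈ 81.9 → 82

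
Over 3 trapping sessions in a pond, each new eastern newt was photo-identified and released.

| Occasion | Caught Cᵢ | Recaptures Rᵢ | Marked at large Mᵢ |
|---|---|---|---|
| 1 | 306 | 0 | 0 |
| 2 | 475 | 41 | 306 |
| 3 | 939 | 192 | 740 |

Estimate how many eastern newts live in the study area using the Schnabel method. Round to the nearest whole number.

N ≈ 3606

Σ MᵢCᵢ = 0·306 + 306·475 + 740·939 = 0 + 145350 + 694860 = 840210
Σ Rᵢ = 0 + 41 + 192 = 233
N̂ = 840210 / 233 ≈ 3606.1 → 3606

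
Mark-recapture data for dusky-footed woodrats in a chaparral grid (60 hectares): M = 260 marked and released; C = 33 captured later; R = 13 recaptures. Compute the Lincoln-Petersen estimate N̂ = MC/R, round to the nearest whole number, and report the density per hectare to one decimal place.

N̂ = 260·33/13 = 8580/13 = 660
Density = N̂ / area = 660 / 60 = 11.0 per hectare

density ≈ 11.0 dusky-footed woodrats per hectare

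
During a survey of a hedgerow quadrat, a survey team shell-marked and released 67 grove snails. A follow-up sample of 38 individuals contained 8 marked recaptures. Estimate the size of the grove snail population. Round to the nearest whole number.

N ≈ 318

If marked individuals mix randomly, R/C ≈ M/N, giving N ≈ M·C/R.
N = (67 × 38) / 8 = 2546 / 8 ≈ 318.2 → 318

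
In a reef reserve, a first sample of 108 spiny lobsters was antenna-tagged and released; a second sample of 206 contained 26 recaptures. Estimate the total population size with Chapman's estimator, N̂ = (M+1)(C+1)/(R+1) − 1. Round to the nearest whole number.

N̂ = (108+1)(206+1)/(26+1) − 1 = 109·207/27 − 1
= 22563/27 − 1 ≈ 835.7 − 1 ≈ 834.7 → 835

N ≈ 835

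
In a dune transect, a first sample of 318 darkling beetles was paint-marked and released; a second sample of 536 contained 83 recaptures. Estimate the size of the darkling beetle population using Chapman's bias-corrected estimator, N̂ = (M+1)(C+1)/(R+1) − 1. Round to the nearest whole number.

N ≈ 2038

N̂ = (318+1)(536+1)/(83+1) − 1 = 319·537/84 − 1
= 171303/84 − 1 ≈ 2039.3 − 1 ≈ 2038.3 → 2038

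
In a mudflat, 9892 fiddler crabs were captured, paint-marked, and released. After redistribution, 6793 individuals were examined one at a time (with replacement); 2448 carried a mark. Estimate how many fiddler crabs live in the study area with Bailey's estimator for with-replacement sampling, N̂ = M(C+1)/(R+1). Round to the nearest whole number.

N̂ = 9892·(6793+1)/(2448+1) = 9892·6794/2449 = 67206248/2449 ≈ 27442.3 → 27442

N ≈ 27,442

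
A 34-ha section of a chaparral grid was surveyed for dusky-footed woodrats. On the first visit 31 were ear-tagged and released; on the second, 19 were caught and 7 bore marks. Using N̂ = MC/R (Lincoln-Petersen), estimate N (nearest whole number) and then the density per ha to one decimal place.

density ≈ 2.5 dusky-footed woodrats per ha

N̂ = 31·19/7 = 589/7 ≈ 84.1 → 84
Density = N̂ / area = 84 / 34 ≈ 2.47 → 2.5 per ha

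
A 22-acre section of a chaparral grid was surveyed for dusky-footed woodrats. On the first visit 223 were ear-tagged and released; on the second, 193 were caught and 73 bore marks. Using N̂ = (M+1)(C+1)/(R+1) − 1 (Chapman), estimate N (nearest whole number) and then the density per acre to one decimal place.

density ≈ 26.6 dusky-footed woodrats per acre

N̂ = 224·194/74 − 1 = 43456/74 − 1 ≈ 586.2 → 586
Density = N̂ / area = 586 / 22 ≈ 26.64 → 26.6 per acre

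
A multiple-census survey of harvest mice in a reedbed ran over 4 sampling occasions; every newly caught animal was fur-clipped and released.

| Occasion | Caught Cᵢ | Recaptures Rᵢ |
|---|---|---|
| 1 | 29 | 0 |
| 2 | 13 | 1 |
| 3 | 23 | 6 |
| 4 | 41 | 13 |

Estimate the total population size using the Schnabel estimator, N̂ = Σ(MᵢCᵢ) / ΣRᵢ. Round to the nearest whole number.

N ≈ 185

Marked at large before each occasion: Mᵢ = Σⱼ<ᵢ (Cⱼ − Rⱼ) → M1=0, M2=29, M3=41, M4=58
Σ MᵢCᵢ = 0·29 + 29·13 + 41·23 + 58·41 = 0 + 377 + 943 + 2378 = 3698
Σ Rᵢ = 0 + 1 + 6 + 13 = 20
N̂ = 3698 / 20 ≈ 184.9 → 185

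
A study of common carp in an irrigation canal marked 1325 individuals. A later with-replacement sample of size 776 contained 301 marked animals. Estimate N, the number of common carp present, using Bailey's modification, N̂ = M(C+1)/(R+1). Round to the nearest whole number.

N ≈ 3409

N̂ = 1325·(776+1)/(301+1) = 1325·777/302 = 1029525/302 ≈ 3409.0 → 3409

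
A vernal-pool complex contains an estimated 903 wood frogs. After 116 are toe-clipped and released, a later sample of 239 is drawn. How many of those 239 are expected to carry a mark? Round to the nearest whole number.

The marked fraction of the population is 116/903, so in a sample of 239 expect C·(M/N) marked.
E[R] = 116 × 239 / 903 = 27724 / 903 ≈ 30.7 → 31

expected recaptures ≈ 31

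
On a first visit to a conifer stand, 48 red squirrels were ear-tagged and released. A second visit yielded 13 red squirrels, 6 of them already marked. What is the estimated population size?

The marked fraction in the recapture sample should equal the marked fraction in the population: 6/13 = 48/N.
N = (48 × 13) / 6 = 624 / 6 = 104

N = 104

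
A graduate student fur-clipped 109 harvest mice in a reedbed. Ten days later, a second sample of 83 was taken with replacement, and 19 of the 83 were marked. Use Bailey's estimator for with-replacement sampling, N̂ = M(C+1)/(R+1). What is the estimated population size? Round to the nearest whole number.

N ≈ 458

N̂ = 109·(83+1)/(19+1) = 109·84/20 = 9156/20 ≈ 457.8 → 458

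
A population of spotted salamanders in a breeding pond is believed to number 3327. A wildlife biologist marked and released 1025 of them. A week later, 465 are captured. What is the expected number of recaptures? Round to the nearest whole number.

The marked fraction of the population is 1025/3327, so in a sample of 465 expect C·(M/N) marked.
E[R] = 1025 × 465 / 3327 = 476625 / 3327 ≈ 143.3 → 143

expected recaptures ≈ 143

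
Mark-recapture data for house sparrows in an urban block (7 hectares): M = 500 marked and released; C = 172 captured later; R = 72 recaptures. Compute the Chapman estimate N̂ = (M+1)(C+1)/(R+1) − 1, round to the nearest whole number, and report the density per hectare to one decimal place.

N̂ = 501·173/73 − 1 = 86673/73 − 1 ≈ 1186.3 → 1186
Density = N̂ / area = 1186 / 7 ≈ 169.43 → 169.4 per hectare

density ≈ 169.4 house sparrows per hectare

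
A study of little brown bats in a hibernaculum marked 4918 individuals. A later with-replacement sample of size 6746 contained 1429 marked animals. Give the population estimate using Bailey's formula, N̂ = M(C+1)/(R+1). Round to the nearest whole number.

N ≈ 23,204

N̂ = 4918·(6746+1)/(1429+1) = 4918·6747/1430 = 33181746/1430 ≈ 23204.0 → 23204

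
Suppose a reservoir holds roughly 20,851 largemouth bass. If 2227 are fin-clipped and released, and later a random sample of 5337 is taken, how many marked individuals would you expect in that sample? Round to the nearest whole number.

expected recaptures ≈ 570

Expected recaptures E[R] = M·C / N.
E[R] = 2227 × 5337 / 20851 = 11885499 / 20851 ≈ 570.0 → 570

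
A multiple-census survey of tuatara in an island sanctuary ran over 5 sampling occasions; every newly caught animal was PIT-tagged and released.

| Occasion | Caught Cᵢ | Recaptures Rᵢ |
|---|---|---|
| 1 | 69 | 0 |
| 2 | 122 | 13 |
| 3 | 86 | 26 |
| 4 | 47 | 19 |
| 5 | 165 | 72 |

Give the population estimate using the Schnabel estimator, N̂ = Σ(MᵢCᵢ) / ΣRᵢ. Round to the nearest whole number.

Marked at large before each occasion: Mᵢ = Σⱼ<ᵢ (Cⱼ − Rⱼ) → M1=0, M2=69, M3=178, M4=238, M5=266
Σ MᵢCᵢ = 0·69 + 69·122 + 178·86 + 238·47 + 266·165 = 0 + 8418 + 15308 + 11186 + 43890 = 78802
Σ Rᵢ = 0 + 13 + 26 + 19 + 72 = 130
N̂ = 78802 / 130 ≈ 606.2 → 606

N ≈ 606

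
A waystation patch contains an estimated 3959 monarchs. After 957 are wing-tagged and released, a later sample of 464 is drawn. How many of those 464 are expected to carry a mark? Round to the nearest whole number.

expected recaptures ≈ 112

Expected recaptures E[R] = M·C / N.
E[R] = 957 × 464 / 3959 = 444048 / 3959 ≈ 112.2 → 112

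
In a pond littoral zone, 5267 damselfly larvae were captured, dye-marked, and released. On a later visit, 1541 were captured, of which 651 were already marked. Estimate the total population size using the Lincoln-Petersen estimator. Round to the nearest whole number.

The marked fraction in the recapture sample should equal the marked fraction in the population: 651/1541 = 5267/N.
N = (5267 × 1541) / 651 = 8116447 / 651 ≈ 12467.7 → 12468

N ≈ 12,468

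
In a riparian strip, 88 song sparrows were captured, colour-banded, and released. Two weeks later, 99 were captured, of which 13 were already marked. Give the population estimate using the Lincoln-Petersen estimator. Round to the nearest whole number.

N ≈ 670

Lincoln-Petersen assumes M/N = R/C, so N = M·C / R.
N = (88 × 99) / 13 = 8712 / 13 ≈ 670.2 → 670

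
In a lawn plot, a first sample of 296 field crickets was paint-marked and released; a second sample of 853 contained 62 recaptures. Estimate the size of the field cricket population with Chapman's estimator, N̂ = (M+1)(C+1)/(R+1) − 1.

N̂ = (296+1)(853+1)/(62+1) − 1 = 297·854/63 − 1
= 253638/63 − 1 = 4026 − 1 = 4025

N = 4025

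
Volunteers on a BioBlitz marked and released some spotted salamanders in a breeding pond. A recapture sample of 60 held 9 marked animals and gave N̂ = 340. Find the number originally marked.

From N = M·C/R: M = N·R / C = 340·9 / 60 = 3060 / 60 = 51.

M = 51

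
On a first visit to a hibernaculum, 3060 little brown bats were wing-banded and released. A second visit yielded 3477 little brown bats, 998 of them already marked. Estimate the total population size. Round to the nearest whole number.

N ≈ 10,661

Lincoln-Petersen assumes M/N = R/C, so N = M·C / R.
N = (3060 × 3477) / 998 = 10639620 / 998 ≈ 10660.9 → 10661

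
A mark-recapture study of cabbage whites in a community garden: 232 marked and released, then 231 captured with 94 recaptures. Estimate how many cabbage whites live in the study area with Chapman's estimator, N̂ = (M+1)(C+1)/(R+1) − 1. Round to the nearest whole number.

N ≈ 568

N̂ = (232+1)(231+1)/(94+1) − 1 = 233·232/95 − 1
= 54056/95 − 1 ≈ 569.0 − 1 ≈ 568.0 → 568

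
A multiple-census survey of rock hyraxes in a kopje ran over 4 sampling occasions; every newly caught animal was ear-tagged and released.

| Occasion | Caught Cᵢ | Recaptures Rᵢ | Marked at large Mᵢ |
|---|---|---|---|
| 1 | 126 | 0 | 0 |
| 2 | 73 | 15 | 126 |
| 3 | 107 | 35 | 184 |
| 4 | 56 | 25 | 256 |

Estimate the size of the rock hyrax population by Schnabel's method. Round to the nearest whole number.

Σ MᵢCᵢ = 0·126 + 126·73 + 184·107 + 256·56 = 0 + 9198 + 19688 + 14336 = 43222
Σ Rᵢ = 0 + 15 + 35 + 25 = 75
N̂ = 43222 / 75 ≈ 576.3 → 576

N ≈ 576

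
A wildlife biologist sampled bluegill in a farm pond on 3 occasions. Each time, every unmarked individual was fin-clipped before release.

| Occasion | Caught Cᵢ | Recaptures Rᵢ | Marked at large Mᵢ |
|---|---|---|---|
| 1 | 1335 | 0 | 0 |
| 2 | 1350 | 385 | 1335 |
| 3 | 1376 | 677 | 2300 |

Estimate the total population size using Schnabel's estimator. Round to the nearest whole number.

N ≈ 4677

Σ MᵢCᵢ = 0·1335 + 1335·1350 + 2300·1376 = 0 + 1802250 + 3164800 = 4967050
Σ Rᵢ = 0 + 385 + 677 = 1062
N̂ = 4967050 / 1062 ≈ 4677.1 → 4677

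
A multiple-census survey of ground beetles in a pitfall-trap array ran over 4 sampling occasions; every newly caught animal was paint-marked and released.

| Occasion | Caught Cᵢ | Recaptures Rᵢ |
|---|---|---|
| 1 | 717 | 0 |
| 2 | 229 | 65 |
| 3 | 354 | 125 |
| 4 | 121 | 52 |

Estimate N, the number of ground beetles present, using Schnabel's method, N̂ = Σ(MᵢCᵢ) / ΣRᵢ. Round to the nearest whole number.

N ≈ 2522

Marked at large before each occasion: Mᵢ = Σⱼ<ᵢ (Cⱼ − Rⱼ) → M1=0, M2=717, M3=881, M4=1110
Σ MᵢCᵢ = 0·717 + 717·229 + 881·354 + 1110·121 = 0 + 164193 + 311874 + 134310 = 610377
Σ Rᵢ = 0 + 65 + 125 + 52 = 242
N̂ = 610377 / 242 ≈ 2522.2 → 2522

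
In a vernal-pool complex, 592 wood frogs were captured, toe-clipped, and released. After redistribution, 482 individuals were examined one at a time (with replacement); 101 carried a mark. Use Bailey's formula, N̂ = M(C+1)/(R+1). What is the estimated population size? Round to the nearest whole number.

N ≈ 2803

N̂ = 592·(482+1)/(101+1) = 592·483/102 = 285936/102 ≈ 2803.3 → 2803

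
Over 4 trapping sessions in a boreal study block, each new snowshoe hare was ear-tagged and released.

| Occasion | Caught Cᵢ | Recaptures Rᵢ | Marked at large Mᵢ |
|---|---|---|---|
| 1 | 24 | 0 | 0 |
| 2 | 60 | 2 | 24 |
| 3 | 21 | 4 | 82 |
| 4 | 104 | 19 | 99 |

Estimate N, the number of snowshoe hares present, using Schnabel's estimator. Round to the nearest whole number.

N ≈ 538

Σ MᵢCᵢ = 0·24 + 24·60 + 82·21 + 99·104 = 0 + 1440 + 1722 + 10296 = 13458
Σ Rᵢ = 0 + 2 + 4 + 19 = 25
N̂ = 13458 / 25 ≈ 538.3 → 538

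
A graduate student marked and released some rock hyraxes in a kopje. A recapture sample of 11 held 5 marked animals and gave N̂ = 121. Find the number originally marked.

From N = M·C/R: M = N·R / C = 121·5 / 11 = 605 / 11 = 55.

M = 55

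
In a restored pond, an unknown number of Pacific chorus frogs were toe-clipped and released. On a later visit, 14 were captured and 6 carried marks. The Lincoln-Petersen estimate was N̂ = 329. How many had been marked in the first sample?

M = 141

From N = M·C/R: M = N·R / C = 329·6 / 14 = 1974 / 14 = 141.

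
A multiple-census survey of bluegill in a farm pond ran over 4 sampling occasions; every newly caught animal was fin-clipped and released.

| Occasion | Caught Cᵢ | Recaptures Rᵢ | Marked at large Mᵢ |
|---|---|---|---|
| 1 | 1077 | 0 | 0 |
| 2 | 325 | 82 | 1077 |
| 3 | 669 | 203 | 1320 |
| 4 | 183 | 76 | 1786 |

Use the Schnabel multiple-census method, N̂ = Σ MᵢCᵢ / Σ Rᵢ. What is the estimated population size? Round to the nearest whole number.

Σ MᵢCᵢ = 0·1077 + 1077·325 + 1320·669 + 1786·183 = 0 + 350025 + 883080 + 326838 = 1559943
Σ Rᵢ = 0 + 82 + 203 + 76 = 361
N̂ = 1559943 / 361 ≈ 4321.2 → 4321

N ≈ 4321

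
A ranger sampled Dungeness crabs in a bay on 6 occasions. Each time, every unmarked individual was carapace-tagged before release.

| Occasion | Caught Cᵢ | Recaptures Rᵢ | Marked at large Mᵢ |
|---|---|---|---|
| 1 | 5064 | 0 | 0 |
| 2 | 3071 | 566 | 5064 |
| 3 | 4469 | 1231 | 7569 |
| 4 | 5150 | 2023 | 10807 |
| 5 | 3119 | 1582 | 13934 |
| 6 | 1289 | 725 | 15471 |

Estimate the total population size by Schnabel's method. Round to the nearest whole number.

N ≈ 27,491

Σ MᵢCᵢ = 0·5064 + 5064·3071 + 7569·4469 + 10807·5150 + 13934·3119 + 15471·1289 = 0 + 15551544 + 33825861 + 55656050 + 43460146 + 19942119 = 168435720
Σ Rᵢ = 0 + 566 + 1231 + 2023 + 1582 + 725 = 6127
N̂ = 168435720 / 6127 ≈ 27490.7 → 27491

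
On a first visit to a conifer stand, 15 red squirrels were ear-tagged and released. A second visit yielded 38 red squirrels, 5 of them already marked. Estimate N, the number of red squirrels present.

N = 114

If marked individuals mix randomly, R/C ≈ M/N, giving N ≈ M·C/R.
N = (15 × 38) / 5 = 570 / 5 = 114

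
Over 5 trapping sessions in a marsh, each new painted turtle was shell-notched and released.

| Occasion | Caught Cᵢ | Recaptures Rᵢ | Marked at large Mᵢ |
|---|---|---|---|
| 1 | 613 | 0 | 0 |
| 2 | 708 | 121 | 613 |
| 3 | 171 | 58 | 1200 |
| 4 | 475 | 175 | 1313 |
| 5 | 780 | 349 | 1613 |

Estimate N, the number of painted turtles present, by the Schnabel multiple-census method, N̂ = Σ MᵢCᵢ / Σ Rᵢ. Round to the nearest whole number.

Σ MᵢCᵢ = 0·613 + 613·708 + 1200·171 + 1313·475 + 1613·780 = 0 + 434004 + 205200 + 623675 + 1258140 = 2521019
Σ Rᵢ = 0 + 121 + 58 + 175 + 349 = 703
N̂ = 2521019 / 703 ≈ 3586.1 → 3586

N ≈ 3586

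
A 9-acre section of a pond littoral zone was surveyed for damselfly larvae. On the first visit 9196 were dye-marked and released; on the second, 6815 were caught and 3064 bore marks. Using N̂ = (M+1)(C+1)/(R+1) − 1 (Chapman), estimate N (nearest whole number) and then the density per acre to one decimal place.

N̂ = 9197·6816/3065 − 1 = 62686752/3065 − 1 ≈ 20451.4 → 20451
Density = N̂ / area = 20451 / 9 ≈ 2272.33 → 2272.3 per acre

density ≈ 2272.3 damselfly larvae per acre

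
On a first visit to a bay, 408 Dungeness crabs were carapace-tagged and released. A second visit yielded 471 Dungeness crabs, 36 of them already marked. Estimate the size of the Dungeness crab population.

N = 5338

The marked fraction in the recapture sample should equal the marked fraction in the population: 36/471 = 408/N.
N = (408 × 471) / 36 = 192168 / 36 = 5338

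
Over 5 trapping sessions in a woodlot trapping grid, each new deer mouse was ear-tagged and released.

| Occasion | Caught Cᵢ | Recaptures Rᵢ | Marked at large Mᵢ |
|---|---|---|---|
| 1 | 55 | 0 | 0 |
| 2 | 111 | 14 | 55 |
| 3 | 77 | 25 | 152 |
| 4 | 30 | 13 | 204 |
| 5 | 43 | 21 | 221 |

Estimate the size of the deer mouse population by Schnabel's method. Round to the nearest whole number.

N ≈ 458

Σ MᵢCᵢ = 0·55 + 55·111 + 152·77 + 204·30 + 221·43 = 0 + 6105 + 11704 + 6120 + 9503 = 33432
Σ Rᵢ = 0 + 14 + 25 + 13 + 21 = 73
N̂ = 33432 / 73 ≈ 458.0 → 458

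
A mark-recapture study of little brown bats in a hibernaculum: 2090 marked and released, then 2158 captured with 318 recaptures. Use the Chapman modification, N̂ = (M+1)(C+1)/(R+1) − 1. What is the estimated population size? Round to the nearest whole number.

N ≈ 14,151

N̂ = (2090+1)(2158+1)/(318+1) − 1 = 2091·2159/319 − 1
= 4514469/319 − 1 ≈ 14151.9 − 1 ≈ 14150.9 → 14151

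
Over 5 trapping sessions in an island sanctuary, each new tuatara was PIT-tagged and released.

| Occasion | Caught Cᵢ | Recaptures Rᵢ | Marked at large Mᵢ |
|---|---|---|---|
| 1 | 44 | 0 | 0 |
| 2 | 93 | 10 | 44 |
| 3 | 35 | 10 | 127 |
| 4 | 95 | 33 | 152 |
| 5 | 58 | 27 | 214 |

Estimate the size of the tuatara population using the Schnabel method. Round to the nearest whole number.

Σ MᵢCᵢ = 0·44 + 44·93 + 127·35 + 152·95 + 214·58 = 0 + 4092 + 4445 + 14440 + 12412 = 35389
Σ Rᵢ = 0 + 10 + 10 + 33 + 27 = 80
N̂ = 35389 / 80 ≈ 442.4 → 442

N ≈ 442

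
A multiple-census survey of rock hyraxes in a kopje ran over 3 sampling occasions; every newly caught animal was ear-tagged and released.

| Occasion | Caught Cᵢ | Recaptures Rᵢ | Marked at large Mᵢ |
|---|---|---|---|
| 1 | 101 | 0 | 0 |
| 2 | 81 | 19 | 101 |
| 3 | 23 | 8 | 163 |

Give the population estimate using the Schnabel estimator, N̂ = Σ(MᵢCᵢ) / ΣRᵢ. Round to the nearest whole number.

N ≈ 442

Σ MᵢCᵢ = 0·101 + 101·81 + 163·23 = 0 + 8181 + 3749 = 11930
Σ Rᵢ = 0 + 19 + 8 = 27
N̂ = 11930 / 27 ≈ 441.9 → 442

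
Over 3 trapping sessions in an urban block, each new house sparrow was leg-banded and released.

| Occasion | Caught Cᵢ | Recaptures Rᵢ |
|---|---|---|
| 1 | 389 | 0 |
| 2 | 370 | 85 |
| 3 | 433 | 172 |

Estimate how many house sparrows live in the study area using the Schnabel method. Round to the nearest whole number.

Marked at large before each occasion: Mᵢ = Σⱼ<ᵢ (Cⱼ − Rⱼ) → M1=0, M2=389, M3=674
Σ MᵢCᵢ = 0·389 + 389·370 + 674·433 = 0 + 143930 + 291842 = 435772
Σ Rᵢ = 0 + 85 + 172 = 257
N̂ = 435772 / 257 ≈ 1695.6 → 1696

N ≈ 1696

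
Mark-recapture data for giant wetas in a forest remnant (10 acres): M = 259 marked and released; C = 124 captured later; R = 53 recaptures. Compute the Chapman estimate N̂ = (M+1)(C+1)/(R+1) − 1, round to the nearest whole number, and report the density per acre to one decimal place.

N̂ = 260·125/54 − 1 = 32500/54 − 1 ≈ 600.9 → 601
Density = N̂ / area = 601 / 10 ≈ 60.10 → 60.1 per acre

density ≈ 60.1 giant wetas per acre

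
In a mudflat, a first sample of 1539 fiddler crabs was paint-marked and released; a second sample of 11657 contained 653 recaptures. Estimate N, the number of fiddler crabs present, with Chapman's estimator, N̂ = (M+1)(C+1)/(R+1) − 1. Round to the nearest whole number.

N̂ = (1539+1)(11657+1)/(653+1) − 1 = 1540·11658/654 − 1
= 17953320/654 − 1 ≈ 27451.6 − 1 ≈ 27450.6 → 27451

N ≈ 27,451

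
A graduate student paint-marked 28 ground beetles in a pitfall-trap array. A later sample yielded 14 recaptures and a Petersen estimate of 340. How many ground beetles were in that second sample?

C = 170

From N = M·C/R: C = N·R / M = 340·14 / 28 = 4760 / 28 = 170.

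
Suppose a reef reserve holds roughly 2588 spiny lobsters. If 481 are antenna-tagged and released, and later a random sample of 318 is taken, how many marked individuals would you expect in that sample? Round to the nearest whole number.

expected recaptures ≈ 59

The marked fraction of the population is 481/2588, so in a sample of 318 expect C·(M/N) marked.
E[R] = 481 × 318 / 2588 = 152958 / 2588 ≈ 59.1 → 59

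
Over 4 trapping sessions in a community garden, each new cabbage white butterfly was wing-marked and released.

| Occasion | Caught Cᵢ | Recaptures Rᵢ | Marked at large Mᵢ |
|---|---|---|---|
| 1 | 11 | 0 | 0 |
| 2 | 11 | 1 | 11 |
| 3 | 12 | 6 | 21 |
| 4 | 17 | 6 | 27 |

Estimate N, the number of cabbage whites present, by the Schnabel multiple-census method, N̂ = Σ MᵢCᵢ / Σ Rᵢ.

Σ MᵢCᵢ = 0·11 + 11·11 + 21·12 + 27·17 = 0 + 121 + 252 + 459 = 832
Σ Rᵢ = 0 + 1 + 6 + 6 = 13
N̂ = 832 / 13 = 64

N = 64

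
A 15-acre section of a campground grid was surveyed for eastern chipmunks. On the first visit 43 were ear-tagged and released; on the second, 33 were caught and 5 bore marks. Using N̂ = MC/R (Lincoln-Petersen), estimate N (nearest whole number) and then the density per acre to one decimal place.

density ≈ 18.9 eastern chipmunks per acre

N̂ = 43·33/5 = 1419/5 ≈ 283.8 → 284
Density = N̂ / area = 284 / 15 ≈ 18.93 → 18.9 per acre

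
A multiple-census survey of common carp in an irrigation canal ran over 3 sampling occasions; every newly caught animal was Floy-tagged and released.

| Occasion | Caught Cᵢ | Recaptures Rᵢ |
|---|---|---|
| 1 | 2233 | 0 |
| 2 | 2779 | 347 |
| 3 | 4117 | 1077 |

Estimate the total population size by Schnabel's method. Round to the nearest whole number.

Marked at large before each occasion: Mᵢ = Σⱼ<ᵢ (Cⱼ − Rⱼ) → M1=0, M2=2233, M3=4665
Σ MᵢCᵢ = 0·2233 + 2233·2779 + 4665·4117 = 0 + 6205507 + 19205805 = 25411312
Σ Rᵢ = 0 + 347 + 1077 = 1424
N̂ = 25411312 / 1424 ≈ 17845.0 → 17845

N ≈ 17,845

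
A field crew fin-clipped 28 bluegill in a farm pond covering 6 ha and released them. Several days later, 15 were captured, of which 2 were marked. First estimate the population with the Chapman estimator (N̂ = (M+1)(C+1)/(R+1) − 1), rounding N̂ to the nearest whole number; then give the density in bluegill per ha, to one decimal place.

density ≈ 25.7 bluegill per ha

N̂ = 29·16/3 − 1 = 464/3 − 1 ≈ 153.7 → 154
Density = N̂ / area = 154 / 6 ≈ 25.67 → 25.7 per ha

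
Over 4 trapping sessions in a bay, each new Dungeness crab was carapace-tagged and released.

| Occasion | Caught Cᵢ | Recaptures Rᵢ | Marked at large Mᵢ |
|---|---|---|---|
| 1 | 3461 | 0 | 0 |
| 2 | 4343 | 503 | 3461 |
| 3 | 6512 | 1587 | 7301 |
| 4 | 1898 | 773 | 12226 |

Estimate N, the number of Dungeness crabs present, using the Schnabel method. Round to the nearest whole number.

Σ MᵢCᵢ = 0·3461 + 3461·4343 + 7301·6512 + 12226·1898 = 0 + 15031123 + 47544112 + 23204948 = 85780183
Σ Rᵢ = 0 + 503 + 1587 + 773 = 2863
N̂ = 85780183 / 2863 ≈ 29961.6 → 29962

N ≈ 29,962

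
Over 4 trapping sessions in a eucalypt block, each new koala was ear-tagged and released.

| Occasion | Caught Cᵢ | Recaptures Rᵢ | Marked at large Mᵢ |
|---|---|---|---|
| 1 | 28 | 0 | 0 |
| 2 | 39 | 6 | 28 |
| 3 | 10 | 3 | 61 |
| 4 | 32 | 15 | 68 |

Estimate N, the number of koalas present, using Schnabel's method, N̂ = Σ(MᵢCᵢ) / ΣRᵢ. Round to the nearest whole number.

Σ MᵢCᵢ = 0·28 + 28·39 + 61·10 + 68·32 = 0 + 1092 + 610 + 2176 = 3878
Σ Rᵢ = 0 + 6 + 3 + 15 = 24
N̂ = 3878 / 24 ≈ 161.6 → 162

N ≈ 162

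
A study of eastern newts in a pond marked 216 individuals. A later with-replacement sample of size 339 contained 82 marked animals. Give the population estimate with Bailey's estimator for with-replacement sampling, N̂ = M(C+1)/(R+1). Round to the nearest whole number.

N ≈ 885

N̂ = 216·(339+1)/(82+1) = 216·340/83 = 73440/83 ≈ 884.8 → 885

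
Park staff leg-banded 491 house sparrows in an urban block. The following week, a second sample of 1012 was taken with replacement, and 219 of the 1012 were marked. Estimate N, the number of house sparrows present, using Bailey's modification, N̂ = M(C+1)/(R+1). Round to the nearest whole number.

N ≈ 2261

N̂ = 491·(1012+1)/(219+1) = 491·1013/220 = 497383/220 ≈ 2260.8 → 2261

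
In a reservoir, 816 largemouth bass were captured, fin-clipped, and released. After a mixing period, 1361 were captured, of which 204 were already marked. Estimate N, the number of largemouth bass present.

N = 5444

Lincoln-Petersen assumes M/N = R/C, so N = M·C / R.
N = (816 × 1361) / 204 = 1110576 / 204 = 5444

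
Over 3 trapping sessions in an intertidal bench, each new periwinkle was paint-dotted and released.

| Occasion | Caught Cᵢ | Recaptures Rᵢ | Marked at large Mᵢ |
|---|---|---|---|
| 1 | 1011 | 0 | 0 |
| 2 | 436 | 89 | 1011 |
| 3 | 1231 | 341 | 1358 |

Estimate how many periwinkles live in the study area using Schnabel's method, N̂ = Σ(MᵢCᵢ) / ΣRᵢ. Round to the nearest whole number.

Σ MᵢCᵢ = 0·1011 + 1011·436 + 1358·1231 = 0 + 440796 + 1671698 = 2112494
Σ Rᵢ = 0 + 89 + 341 = 430
N̂ = 2112494 / 430 ≈ 4912.8 → 4913

N ≈ 4913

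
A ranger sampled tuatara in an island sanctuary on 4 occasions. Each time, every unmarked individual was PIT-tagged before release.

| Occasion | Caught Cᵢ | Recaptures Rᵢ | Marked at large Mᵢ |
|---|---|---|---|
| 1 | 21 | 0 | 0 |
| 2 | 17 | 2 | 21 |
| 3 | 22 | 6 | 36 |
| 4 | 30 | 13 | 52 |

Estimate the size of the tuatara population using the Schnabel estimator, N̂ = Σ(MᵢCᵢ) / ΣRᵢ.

Σ MᵢCᵢ = 0·21 + 21·17 + 36·22 + 52·30 = 0 + 357 + 792 + 1560 = 2709
Σ Rᵢ = 0 + 2 + 6 + 13 = 21
N̂ = 2709 / 21 = 129

N = 129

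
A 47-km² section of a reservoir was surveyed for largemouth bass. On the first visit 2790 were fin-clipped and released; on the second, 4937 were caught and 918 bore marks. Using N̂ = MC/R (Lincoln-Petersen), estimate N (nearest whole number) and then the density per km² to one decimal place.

N̂ = 2790·4937/918 = 13774230/918 ≈ 15004.6 → 15005
Density = N̂ / area = 15005 / 47 ≈ 319.26 → 319.3 per km²

density ≈ 319.3 largemouth bass per km²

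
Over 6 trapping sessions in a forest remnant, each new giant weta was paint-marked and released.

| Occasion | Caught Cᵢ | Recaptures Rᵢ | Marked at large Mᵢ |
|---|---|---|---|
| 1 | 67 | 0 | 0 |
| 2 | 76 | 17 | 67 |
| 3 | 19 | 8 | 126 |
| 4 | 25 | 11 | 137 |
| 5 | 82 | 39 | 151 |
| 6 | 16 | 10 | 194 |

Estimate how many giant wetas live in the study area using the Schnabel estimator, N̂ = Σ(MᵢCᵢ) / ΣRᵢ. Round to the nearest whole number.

Σ MᵢCᵢ = 0·67 + 67·76 + 126·19 + 137·25 + 151·82 + 194·16 = 0 + 5092 + 2394 + 3425 + 12382 + 3104 = 26397
Σ Rᵢ = 0 + 17 + 8 + 11 + 39 + 10 = 85
N̂ = 26397 / 85 ≈ 310.6 → 311

N ≈ 311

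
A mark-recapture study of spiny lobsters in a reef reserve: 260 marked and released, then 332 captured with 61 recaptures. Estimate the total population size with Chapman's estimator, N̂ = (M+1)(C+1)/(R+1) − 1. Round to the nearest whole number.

N̂ = (260+1)(332+1)/(61+1) − 1 = 261·333/62 − 1
= 86913/62 − 1 ≈ 1401.8 − 1 ≈ 1400.8 → 1401

N ≈ 1401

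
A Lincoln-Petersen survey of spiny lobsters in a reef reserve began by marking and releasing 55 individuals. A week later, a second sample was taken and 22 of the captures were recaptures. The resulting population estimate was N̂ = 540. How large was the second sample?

C = 216

From N = M·C/R: C = N·R / M = 540·22 / 55 = 11880 / 55 = 216.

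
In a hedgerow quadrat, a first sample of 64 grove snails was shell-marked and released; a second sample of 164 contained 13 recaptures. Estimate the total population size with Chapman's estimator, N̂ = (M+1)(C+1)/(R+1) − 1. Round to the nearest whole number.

N̂ = (64+1)(164+1)/(13+1) − 1 = 65·165/14 − 1
= 10725/14 − 1 ≈ 766.1 − 1 ≈ 765.1 → 765

N ≈ 765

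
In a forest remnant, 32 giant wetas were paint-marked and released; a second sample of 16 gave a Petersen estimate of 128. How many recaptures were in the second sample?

From N = M·C/R: R = M·C / N = 32·16 / 128 = 512 / 128 = 4.

R = 4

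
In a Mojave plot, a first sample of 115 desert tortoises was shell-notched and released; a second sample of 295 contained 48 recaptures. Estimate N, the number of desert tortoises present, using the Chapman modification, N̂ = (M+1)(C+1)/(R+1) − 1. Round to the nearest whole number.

N ≈ 700

N̂ = (115+1)(295+1)/(48+1) − 1 = 116·296/49 − 1
= 34336/49 − 1 ≈ 700.7 − 1 ≈ 699.7 → 700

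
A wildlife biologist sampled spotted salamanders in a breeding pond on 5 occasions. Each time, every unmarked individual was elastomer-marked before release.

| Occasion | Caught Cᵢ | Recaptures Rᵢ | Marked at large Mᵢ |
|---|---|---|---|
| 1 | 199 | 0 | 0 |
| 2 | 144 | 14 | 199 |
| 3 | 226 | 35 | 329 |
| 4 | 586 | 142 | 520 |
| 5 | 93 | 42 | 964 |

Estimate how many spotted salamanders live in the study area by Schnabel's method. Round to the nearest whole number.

N ≈ 2135

Σ MᵢCᵢ = 0·199 + 199·144 + 329·226 + 520·586 + 964·93 = 0 + 28656 + 74354 + 304720 + 89652 = 497382
Σ Rᵢ = 0 + 14 + 35 + 142 + 42 = 233
N̂ = 497382 / 233 ≈ 2134.7 → 2135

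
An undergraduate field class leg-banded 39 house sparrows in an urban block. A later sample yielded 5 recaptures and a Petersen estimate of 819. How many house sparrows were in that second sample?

C = 105

From N = M·C/R: C = N·R / M = 819·5 / 39 = 4095 / 39 = 105.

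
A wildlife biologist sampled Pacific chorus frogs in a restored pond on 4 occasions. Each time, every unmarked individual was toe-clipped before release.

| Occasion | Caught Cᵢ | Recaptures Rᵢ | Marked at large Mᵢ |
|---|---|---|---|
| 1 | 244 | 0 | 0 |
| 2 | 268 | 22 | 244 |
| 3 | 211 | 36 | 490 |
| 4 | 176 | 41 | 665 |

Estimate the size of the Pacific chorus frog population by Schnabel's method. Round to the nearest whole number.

Σ MᵢCᵢ = 0·244 + 244·268 + 490·211 + 665·176 = 0 + 65392 + 103390 + 117040 = 285822
Σ Rᵢ = 0 + 22 + 36 + 41 = 99
N̂ = 285822 / 99 ≈ 2887.1 → 2887

N ≈ 2887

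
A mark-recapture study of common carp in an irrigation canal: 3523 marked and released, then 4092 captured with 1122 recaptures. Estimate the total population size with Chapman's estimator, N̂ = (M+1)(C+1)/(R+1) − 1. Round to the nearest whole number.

N̂ = (3523+1)(4092+1)/(1122+1) − 1 = 3524·4093/1123 − 1
= 14423732/1123 − 1 ≈ 12843.9 − 1 ≈ 12842.9 → 12843

N ≈ 12,843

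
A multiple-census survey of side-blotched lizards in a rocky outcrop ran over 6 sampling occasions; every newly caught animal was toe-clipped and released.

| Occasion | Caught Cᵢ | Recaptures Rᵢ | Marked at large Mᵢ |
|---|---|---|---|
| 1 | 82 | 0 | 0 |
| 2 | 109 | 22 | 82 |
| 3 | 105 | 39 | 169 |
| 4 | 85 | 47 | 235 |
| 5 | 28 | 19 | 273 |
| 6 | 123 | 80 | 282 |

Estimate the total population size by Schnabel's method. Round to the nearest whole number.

Σ MᵢCᵢ = 0·82 + 82·109 + 169·105 + 235·85 + 273·28 + 282·123 = 0 + 8938 + 17745 + 19975 + 7644 + 34686 = 88988
Σ Rᵢ = 0 + 22 + 39 + 47 + 19 + 80 = 207
N̂ = 88988 / 207 ≈ 429.9 → 430

N ≈ 430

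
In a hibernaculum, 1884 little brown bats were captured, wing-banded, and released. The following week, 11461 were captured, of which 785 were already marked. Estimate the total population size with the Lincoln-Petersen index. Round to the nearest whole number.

N ≈ 27,506

Lincoln-Petersen assumes M/N = R/C, so N = M·C / R.
N = (1884 × 11461) / 785 = 21592524 / 785 ≈ 27506.4 → 27506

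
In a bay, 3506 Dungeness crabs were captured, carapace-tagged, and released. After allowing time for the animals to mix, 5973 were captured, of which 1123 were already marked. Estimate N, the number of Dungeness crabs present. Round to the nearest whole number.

Lincoln-Petersen assumes M/N = R/C, so N = M·C / R.
N = (3506 × 5973) / 1123 = 20941338 / 1123 ≈ 18647.7 → 18648

N ≈ 18,648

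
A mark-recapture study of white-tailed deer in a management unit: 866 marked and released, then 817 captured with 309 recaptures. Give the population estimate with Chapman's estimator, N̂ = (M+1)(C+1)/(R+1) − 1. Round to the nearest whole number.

N̂ = (866+1)(817+1)/(309+1) − 1 = 867·818/310 − 1
= 709206/310 − 1 ≈ 2287.8 − 1 ≈ 2286.8 → 2287

N ≈ 2287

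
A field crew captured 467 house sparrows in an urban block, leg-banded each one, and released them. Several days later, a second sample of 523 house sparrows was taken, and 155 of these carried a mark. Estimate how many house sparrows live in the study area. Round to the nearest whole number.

N ≈ 1576

N = (467 × 523) / 155 = 244241 / 155 ≈ 1575.7 → 1576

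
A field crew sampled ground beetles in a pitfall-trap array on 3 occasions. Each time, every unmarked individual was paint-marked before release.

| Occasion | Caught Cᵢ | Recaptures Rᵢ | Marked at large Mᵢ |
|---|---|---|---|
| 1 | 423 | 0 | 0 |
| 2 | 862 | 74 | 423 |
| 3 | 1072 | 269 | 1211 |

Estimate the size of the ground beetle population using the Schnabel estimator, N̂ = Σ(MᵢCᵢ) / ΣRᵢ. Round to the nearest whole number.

N ≈ 4848

Σ MᵢCᵢ = 0·423 + 423·862 + 1211·1072 = 0 + 364626 + 1298192 = 1662818
Σ Rᵢ = 0 + 74 + 269 = 343
N̂ = 1662818 / 343 ≈ 4847.9 → 4848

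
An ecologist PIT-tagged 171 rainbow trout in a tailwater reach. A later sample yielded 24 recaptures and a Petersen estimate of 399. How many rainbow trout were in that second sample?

C = 56

From N = M·C/R: C = N·R / M = 399·24 / 171 = 9576 / 171 = 56.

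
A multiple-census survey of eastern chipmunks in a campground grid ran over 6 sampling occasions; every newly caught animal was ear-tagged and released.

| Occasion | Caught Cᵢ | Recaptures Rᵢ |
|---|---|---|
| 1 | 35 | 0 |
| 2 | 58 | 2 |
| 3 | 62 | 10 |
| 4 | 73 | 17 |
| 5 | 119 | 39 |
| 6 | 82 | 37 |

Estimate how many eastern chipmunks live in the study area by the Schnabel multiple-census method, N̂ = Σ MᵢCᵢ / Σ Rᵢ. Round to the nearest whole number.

N ≈ 616

Marked at large before each occasion: Mᵢ = Σⱼ<ᵢ (Cⱼ − Rⱼ) → M1=0, M2=35, M3=91, M4=143, M5=199, M6=279
Σ MᵢCᵢ = 0·35 + 35·58 + 91·62 + 143·73 + 199·119 + 279·82 = 0 + 2030 + 5642 + 10439 + 23681 + 22878 = 64670
Σ Rᵢ = 0 + 2 + 10 + 17 + 39 + 37 = 105
N̂ = 64670 / 105 ≈ 615.9 → 616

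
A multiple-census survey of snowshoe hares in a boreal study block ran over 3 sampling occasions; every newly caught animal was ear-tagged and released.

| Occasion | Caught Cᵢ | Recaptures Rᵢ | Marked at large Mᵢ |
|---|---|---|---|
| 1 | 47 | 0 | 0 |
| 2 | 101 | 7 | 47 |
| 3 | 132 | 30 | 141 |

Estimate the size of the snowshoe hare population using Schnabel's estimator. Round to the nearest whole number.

N ≈ 631

Σ MᵢCᵢ = 0·47 + 47·101 + 141·132 = 0 + 4747 + 18612 = 23359
Σ Rᵢ = 0 + 7 + 30 = 37
N̂ = 23359 / 37 ≈ 631.3 → 631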